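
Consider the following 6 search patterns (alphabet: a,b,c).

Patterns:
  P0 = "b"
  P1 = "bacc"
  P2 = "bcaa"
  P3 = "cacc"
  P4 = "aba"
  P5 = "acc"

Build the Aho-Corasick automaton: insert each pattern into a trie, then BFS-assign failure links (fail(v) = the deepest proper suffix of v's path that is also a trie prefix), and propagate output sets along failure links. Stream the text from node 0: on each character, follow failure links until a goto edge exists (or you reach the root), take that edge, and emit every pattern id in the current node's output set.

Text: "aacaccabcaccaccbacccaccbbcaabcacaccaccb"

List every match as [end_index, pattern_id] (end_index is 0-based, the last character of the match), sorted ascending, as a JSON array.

Construct AC machine:
Trie (insert patterns):
  0='ε' goto a→12 b→1 c→8
  1='b' goto a→2 c→5  ←P0
  2='ba' goto c→3
  3='bac' goto c→4
  4='bacc' goto ·  ←P1
  5='bc' goto a→6
  6='bca' goto a→7
  7='bcaa' goto ·  ←P2
  8='c' goto a→9
  9='ca' goto c→10
  10='cac' goto c→11
  11='cacc' goto ·  ←P3
  12='a' goto b→13 c→15
  13='ab' goto a→14
  14='aba' goto ·  ←P4
  15='ac' goto c→16
  16='acc' goto ·  ←P5

BFS fail/out derivation:
  n1('b'): parent n0 fail=0; on 'b' 0 → fail=0;  out {0}∪∅={0}
  n8('c'): parent n0 fail=0; on 'c' 0 → fail=0;  out ∅∪∅=∅
  n12('a'): parent n0 fail=0; on 'a' 0 → fail=0;  out ∅∪∅=∅
  n2('ba'): parent n1 fail=0; on 'a' 0 → fail=12;  out ∅∪∅=∅
  n5('bc'): parent n1 fail=0; on 'c' 0 → fail=8;  out ∅∪∅=∅
  n9('ca'): parent n8 fail=0; on 'a' 0 → fail=12;  out ∅∪∅=∅
  n13('ab'): parent n12 fail=0; on 'b' 0 → fail=1;  out ∅∪{0}={0}
  n15('ac'): parent n12 fail=0; on 'c' 0 → fail=8;  out ∅∪∅=∅
  n3('bac'): parent n2 fail=12; on 'c' 12 → fail=15;  out ∅∪∅=∅
  n6('bca'): parent n5 fail=8; on 'a' 8 → fail=9;  out ∅∪∅=∅
  n10('cac'): parent n9 fail=12; on 'c' 12 → fail=15;  out ∅∪∅=∅
  n14('aba'): parent n13 fail=1; on 'a' 1 → fail=2;  out {4}∪∅={4}
  n16('acc'): parent n15 fail=8; on 'c' 8→0 → fail=8;  out {5}∪∅={5}
  n4('bacc'): parent n3 fail=15; on 'c' 15 → fail=16;  out {1}∪{5}={1,5}
  n7('bcaa'): parent n6 fail=9; on 'a' 9→12→0 → fail=12;  out {2}∪∅={2}
  n11('cacc'): parent n10 fail=15; on 'c' 15 → fail=16;  out {3}∪{5}={3,5}

Text stream:
pos 0 'a': at 12
pos 1 'a': at 12 (fail-walked)
pos 2 'c': at 15
pos 3 'a': at 9 (fail-walked)
pos 4 'c': at 10
pos 5 'c': at 11  ** P3@[2:5],P5@[3:5]
pos 6 'a': at 9 (fail-walked)
pos 7 'b': at 13 (fail-walked)  ** P0@[7:7]
pos 8 'c': at 5 (fail-walked)
pos 9 'a': at 6
pos 10 'c': at 10 (fail-walked)
pos 11 'c': at 11  ** P3@[8:11],P5@[9:11]
pos 12 'a': at 9 (fail-walked)
pos 13 'c': at 10
pos 14 'c': at 11  ** P3@[11:14],P5@[12:14]
pos 15 'b': at 1 (fail-walked)  ** P0@[15:15]
pos 16 'a': at 2
pos 17 'c': at 3
pos 18 'c': at 4  ** P1@[15:18],P5@[16:18]
pos 19 'c': at 8 (fail-walked)
pos 20 'a': at 9
pos 21 'c': at 10
pos 22 'c': at 11  ** P3@[19:22],P5@[20:22]
pos 23 'b': at 1 (fail-walked)  ** P0@[23:23]
pos 24 'b': at 1 (fail-walked)  ** P0@[24:24]
pos 25 'c': at 5
pos 26 'a': at 6
pos 27 'a': at 7  ** P2@[24:27]
pos 28 'b': at 13 (fail-walked)  ** P0@[28:28]
pos 29 'c': at 5 (fail-walked)
pos 30 'a': at 6
pos 31 'c': at 10 (fail-walked)
pos 32 'a': at 9 (fail-walked)
pos 33 'c': at 10
pos 34 'c': at 11  ** P3@[31:34],P5@[32:34]
pos 35 'a': at 9 (fail-walked)
pos 36 'c': at 10
pos 37 'c': at 11  ** P3@[34:37],P5@[35:37]
pos 38 'b': at 1 (fail-walked)  ** P0@[38:38]

Matches: [[5,3],[5,5],[7,0],[11,3],[11,5],[14,3],[14,5],[15,0],[18,1],[18,5],[22,3],[22,5],[23,0],[24,0],[27,2],[28,0],[34,3],[34,5],[37,3],[37,5],[38,0]]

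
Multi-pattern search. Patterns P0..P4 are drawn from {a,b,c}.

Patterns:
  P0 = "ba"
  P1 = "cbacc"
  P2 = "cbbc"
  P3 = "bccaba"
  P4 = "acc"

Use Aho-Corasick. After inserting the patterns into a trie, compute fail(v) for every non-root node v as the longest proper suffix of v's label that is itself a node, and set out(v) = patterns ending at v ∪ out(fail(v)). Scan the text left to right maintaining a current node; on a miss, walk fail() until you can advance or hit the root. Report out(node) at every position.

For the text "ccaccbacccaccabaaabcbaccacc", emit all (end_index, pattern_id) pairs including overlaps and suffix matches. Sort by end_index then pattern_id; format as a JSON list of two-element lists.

Build:
Trie nodes:
  0='ε' goto a→15 b→1 c→3
  1='b' goto a→2 c→10
  2='ba' goto ·  ←P0
  3='c' goto b→4
  4='cb' goto a→5 b→8
  5='cba' goto c→6
  6='cbac' goto c→7
  7='cbacc' goto ·  ←P1
  8='cbb' goto c→9
  9='cbbc' goto ·  ←P2
  10='bc' goto c→11
  11='bcc' goto a→12
  12='bcca' goto b→13
  13='bccab' goto a→14
  14='bccaba' goto ·  ←P3
  15='a' goto c→16
  16='ac' goto c→17
  17='acc' goto ·  ←P4

Failure links (BFS by depth):
  fail(1) 'b': from fail(0)=0 chase 'b': 0 ⇒ 0;  out=∅∪out(0)=∅
  fail(3) 'c': from fail(0)=0 chase 'c': 0 ⇒ 0;  out=∅∪out(0)=∅
  fail(15) 'a': from fail(0)=0 chase 'a': 0 ⇒ 0;  out=∅∪out(0)=∅
  fail(2) 'ba': from fail(1)=0 chase 'a': 0 ⇒ 15;  out={0}∪out(15)={0}
  fail(4) 'cb': from fail(3)=0 chase 'b': 0 ⇒ 1;  out=∅∪out(1)=∅
  fail(10) 'bc': from fail(1)=0 chase 'c': 0 ⇒ 3;  out=∅∪out(3)=∅
  fail(16) 'ac': from fail(15)=0 chase 'c': 0 ⇒ 3;  out=∅∪out(3)=∅
  fail(5) 'cba': from fail(4)=1 chase 'a': 1 ⇒ 2;  out=∅∪out(2)={0}
  fail(8) 'cbb': from fail(4)=1 chase 'b': 1→0 ⇒ 1;  out=∅∪out(1)=∅
  fail(11) 'bcc': from fail(10)=3 chase 'c': 3→0 ⇒ 3;  out=∅∪out(3)=∅
  fail(17) 'acc': from fail(16)=3 chase 'c': 3→0 ⇒ 3;  out={4}∪out(3)={4}
  fail(6) 'cbac': from fail(5)=2 chase 'c': 2→15 ⇒ 16;  out=∅∪out(16)=∅
  fail(9) 'cbbc': from fail(8)=1 chase 'c': 1 ⇒ 10;  out={2}∪out(10)={2}
  fail(12) 'bcca': from fail(11)=3 chase 'a': 3→0 ⇒ 15;  out=∅∪out(15)=∅
  fail(7) 'cbacc': from fail(6)=16 chase 'c': 16 ⇒ 17;  out={1}∪out(17)={1,4}
  fail(13) 'bccab': from fail(12)=15 chase 'b': 15→0 ⇒ 1;  out=∅∪out(1)=∅
  fail(14) 'bccaba': from fail(13)=1 chase 'a': 1 ⇒ 2;  out={3}∪out(2)={0,3}

Scan:
i=0 'c': node 0→3
i=1 'c': node 3→3 (fail-walked)
i=2 'a': node 3→15 (fail-walked)
i=3 'c': node 15→16
i=4 'c': node 16→17  → match P4@[2:4]
i=5 'b': node 17→4 (fail-walked)
i=6 'a': node 4→5  → match P0@[5:6]
i=7 'c': node 5→6
i=8 'c': node 6→7  → match P1@[4:8],P4@[6:8]
i=9 'c': node 7→3 (fail-walked)
i=10 'a': node 3→15 (fail-walked)
i=11 'c': node 15→16
i=12 'c': node 16→17  → match P4@[10:12]
i=13 'a': node 17→15 (fail-walked)
i=14 'b': node 15→1 (fail-walked)
i=15 'a': node 1→2  → match P0@[14:15]
i=16 'a': node 2→15 (fail-walked)
i=17 'a': node 15→15 (fail-walked)
i=18 'b': node 15→1 (fail-walked)
i=19 'c': node 1→10
i=20 'b': node 10→4 (fail-walked)
i=21 'a': node 4→5  → match P0@[20:21]
i=22 'c': node 5→6
i=23 'c': node 6→7  → match P1@[19:23],P4@[21:23]
i=24 'a': node 7→15 (fail-walked)
i=25 'c': node 15→16
i=26 'c': node 16→17  → match P4@[24:26]

Result: [[4,4],[6,0],[8,1],[8,4],[12,4],[15,0],[21,0],[23,1],[23,4],[26,4]]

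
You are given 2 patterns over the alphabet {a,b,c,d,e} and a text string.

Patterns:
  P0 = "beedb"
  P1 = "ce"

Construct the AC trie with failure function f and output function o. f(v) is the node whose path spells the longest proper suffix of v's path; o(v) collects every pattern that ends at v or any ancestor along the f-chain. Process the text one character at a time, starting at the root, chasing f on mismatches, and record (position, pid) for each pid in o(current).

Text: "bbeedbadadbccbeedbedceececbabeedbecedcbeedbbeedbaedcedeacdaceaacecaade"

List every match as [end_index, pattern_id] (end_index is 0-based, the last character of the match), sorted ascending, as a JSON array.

Build:
Trie nodes:
  0='ε' goto b→1 c→6
  1='b' goto e→2
  2='be' goto e→3
  3='bee' goto d→4
  4='beed' goto b→5
  5='beedb' goto ·  [P0 ends]
  6='c' goto e→7
  7='ce' goto ·  [P1 ends]

Failure links (BFS by depth):
  n1('b'): parent n0 fail=0; on 'b' 0 → fail=0;  out ∅∪∅=∅
  n6('c'): parent n0 fail=0; on 'c' 0 → fail=0;  out ∅∪∅=∅
  n2('be'): parent n1 fail=0; on 'e' 0 → fail=0;  out ∅∪∅=∅
  n7('ce'): parent n6 fail=0; on 'e' 0 → fail=0;  out {1}∪∅={1}
  n3('bee'): parent n2 fail=0; on 'e' 0 → fail=0;  out ∅∪∅=∅
  n4('beed'): parent n3 fail=0; on 'd' 0 → fail=0;  out ∅∪∅=∅
  n5('beedb'): parent n4 fail=0; on 'b' 0 → fail=1;  out {0}∪∅={0}

Scan:
[0] read 'b'  n0⇒n1
[1] read 'b'  n1⇒n1 (via fail)
[2] read 'e'  n1⇒n2
[3] read 'e'  n2⇒n3
[4] read 'd'  n3⇒n4
[5] read 'b'  n4⇒n5  → match P0@[1:5]
[6] read 'a'  n5⇒n0 (via fail)
[7] read 'd'  n0⇒n0
[8] read 'a'  n0⇒n0
[9] read 'd'  n0⇒n0
[10] read 'b'  n0⇒n1
[11] read 'c'  n1⇒n6 (via fail)
[12] read 'c'  n6⇒n6 (via fail)
[13] read 'b'  n6⇒n1 (via fail)
[14] read 'e'  n1⇒n2
[15] read 'e'  n2⇒n3
[16] read 'd'  n3⇒n4
[17] read 'b'  n4⇒n5  → match P0@[13:17]
[18] read 'e'  n5⇒n2 (via fail)
[19] read 'd'  n2⇒n0 (via fail)
[20] read 'c'  n0⇒n6
[21] read 'e'  n6⇒n7  → match P1@[20:21]
[22] read 'e'  n7⇒n0 (via fail)
[23] read 'c'  n0⇒n6
[24] read 'e'  n6⇒n7  → match P1@[23:24]
[25] read 'c'  n7⇒n6 (via fail)
[26] read 'b'  n6⇒n1 (via fail)
[27] read 'a'  n1⇒n0 (via fail)
[28] read 'b'  n0⇒n1
[29] read 'e'  n1⇒n2
[30] read 'e'  n2⇒n3
[31] read 'd'  n3⇒n4
[32] read 'b'  n4⇒n5  → match P0@[28:32]
[33] read 'e'  n5⇒n2 (via fail)
[34] read 'c'  n2⇒n6 (via fail)
[35] read 'e'  n6⇒n7  → match P1@[34:35]
[36] read 'd'  n7⇒n0 (via fail)
[37] read 'c'  n0⇒n6
[38] read 'b'  n6⇒n1 (via fail)
[39] read 'e'  n1⇒n2
[40] read 'e'  n2⇒n3
[41] read 'd'  n3⇒n4
[42] read 'b'  n4⇒n5  → match P0@[38:42]
[43] read 'b'  n5⇒n1 (via fail)
[44] read 'e'  n1⇒n2
[45] read 'e'  n2⇒n3
[46] read 'd'  n3⇒n4
[47] read 'b'  n4⇒n5  → match P0@[43:47]
[48] read 'a'  n5⇒n0 (via fail)
[49] read 'e'  n0⇒n0
[50] read 'd'  n0⇒n0
[51] read 'c'  n0⇒n6
[52] read 'e'  n6⇒n7  → match P1@[51:52]
[53] read 'd'  n7⇒n0 (via fail)
[54] read 'e'  n0⇒n0
[55] read 'a'  n0⇒n0
[56] read 'c'  n0⇒n6
[57] read 'd'  n6⇒n0 (via fail)
[58] read 'a'  n0⇒n0
[59] read 'c'  n0⇒n6
[60] read 'e'  n6⇒n7  → match P1@[59:60]
[61] read 'a'  n7⇒n0 (via fail)
[62] read 'a'  n0⇒n0
[63] read 'c'  n0⇒n6
[64] read 'e'  n6⇒n7  → match P1@[63:64]
[65] read 'c'  n7⇒n6 (via fail)
[66] read 'a'  n6⇒n0 (via fail)
[67] read 'a'  n0⇒n0
[68] read 'd'  n0⇒n0
[69] read 'e'  n0⇒n0

Matches: [[5,0],[17,0],[21,1],[24,1],[32,0],[35,1],[42,0],[47,0],[52,1],[60,1],[64,1]]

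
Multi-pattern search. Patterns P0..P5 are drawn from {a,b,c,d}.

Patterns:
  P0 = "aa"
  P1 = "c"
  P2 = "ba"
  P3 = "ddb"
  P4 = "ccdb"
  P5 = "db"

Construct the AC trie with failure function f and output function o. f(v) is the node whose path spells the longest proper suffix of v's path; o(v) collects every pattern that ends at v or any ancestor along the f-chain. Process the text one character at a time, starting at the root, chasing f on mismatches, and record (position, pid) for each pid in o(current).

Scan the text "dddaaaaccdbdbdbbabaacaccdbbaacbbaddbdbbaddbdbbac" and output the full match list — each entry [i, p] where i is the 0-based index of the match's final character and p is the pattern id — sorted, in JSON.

Build automaton:
Trie nodes:
  0='ε' goto a→1 b→4 c→3 d→6
  1='a' goto a→2
  2='aa' goto ·  ←P0
  3='c' goto c→9  ←P1
  4='b' goto a→5
  5='ba' goto ·  ←P2
  6='d' goto b→12 d→7
  7='dd' goto b→8
  8='ddb' goto ·  ←P3
  9='cc' goto d→10
  10='ccd' goto b→11
  11='ccdb' goto ·  ←P4
  12='db' goto ·  ←P5

BFS fail/out derivation:
  n1('a'): parent n0 fail=0; on 'a' 0 → fail=0;  out ∅∪∅=∅
  n3('c'): parent n0 fail=0; on 'c' 0 → fail=0;  out {1}∪∅={1}
  n4('b'): parent n0 fail=0; on 'b' 0 → fail=0;  out ∅∪∅=∅
  n6('d'): parent n0 fail=0; on 'd' 0 → fail=0;  out ∅∪∅=∅
  n2('aa'): parent n1 fail=0; on 'a' 0 → fail=1;  out {0}∪∅={0}
  n5('ba'): parent n4 fail=0; on 'a' 0 → fail=1;  out {2}∪∅={2}
  n7('dd'): parent n6 fail=0; on 'd' 0 → fail=6;  out ∅∪∅=∅
  n9('cc'): parent n3 fail=0; on 'c' 0 → fail=3;  out ∅∪{1}={1}
  n12('db'): parent n6 fail=0; on 'b' 0 → fail=4;  out {5}∪∅={5}
  n8('ddb'): parent n7 fail=6; on 'b' 6 → fail=12;  out {3}∪{5}={3,5}
  n10('ccd'): parent n9 fail=3; on 'd' 3→0 → fail=6;  out ∅∪∅=∅
  n11('ccdb'): parent n10 fail=6; on 'b' 6 → fail=12;  out {4}∪{5}={4,5}

Scan:
pos 0 'd': at 6
pos 1 'd': at 7
pos 2 'd': at 7 (fail-walked)
pos 3 'a': at 1 (fail-walked)
pos 4 'a': at 2  emit P0@[3:4]
pos 5 'a': at 2 (fail-walked)  emit P0@[4:5]
pos 6 'a': at 2 (fail-walked)  emit P0@[5:6]
pos 7 'c': at 3 (fail-walked)  emit P1@[7:7]
pos 8 'c': at 9  emit P1@[8:8]
pos 9 'd': at 10
pos 10 'b': at 11  emit P4@[7:10],P5@[9:10]
pos 11 'd': at 6 (fail-walked)
pos 12 'b': at 12  emit P5@[11:12]
pos 13 'd': at 6 (fail-walked)
pos 14 'b': at 12  emit P5@[13:14]
pos 15 'b': at 4 (fail-walked)
pos 16 'a': at 5  emit P2@[15:16]
pos 17 'b': at 4 (fail-walked)
pos 18 'a': at 5  emit P2@[17:18]
pos 19 'a': at 2 (fail-walked)  emit P0@[18:19]
pos 20 'c': at 3 (fail-walked)  emit P1@[20:20]
pos 21 'a': at 1 (fail-walked)
pos 22 'c': at 3 (fail-walked)  emit P1@[22:22]
pos 23 'c': at 9  emit P1@[23:23]
pos 24 'd': at 10
pos 25 'b': at 11  emit P4@[22:25],P5@[24:25]
pos 26 'b': at 4 (fail-walked)
pos 27 'a': at 5  emit P2@[26:27]
pos 28 'a': at 2 (fail-walked)  emit P0@[27:28]
pos 29 'c': at 3 (fail-walked)  emit P1@[29:29]
pos 30 'b': at 4 (fail-walked)
pos 31 'b': at 4 (fail-walked)
pos 32 'a': at 5  emit P2@[31:32]
pos 33 'd': at 6 (fail-walked)
pos 34 'd': at 7
pos 35 'b': at 8  emit P3@[33:35],P5@[34:35]
pos 36 'd': at 6 (fail-walked)
pos 37 'b': at 12  emit P5@[36:37]
pos 38 'b': at 4 (fail-walked)
pos 39 'a': at 5  emit P2@[38:39]
pos 40 'd': at 6 (fail-walked)
pos 41 'd': at 7
pos 42 'b': at 8  emit P3@[40:42],P5@[41:42]
pos 43 'd': at 6 (fail-walked)
pos 44 'b': at 12  emit P5@[43:44]
pos 45 'b': at 4 (fail-walked)
pos 46 'a': at 5  emit P2@[45:46]
pos 47 'c': at 3 (fail-walked)  emit P1@[47:47]

Result: [[4,0],[5,0],[6,0],[7,1],[8,1],[10,4],[10,5],[12,5],[14,5],[16,2],[18,2],[19,0],[20,1],[22,1],[23,1],[25,4],[25,5],[27,2],[28,0],[29,1],[32,2],[35,3],[35,5],[37,5],[39,2],[42,3],[42,5],[44,5],[46,2],[47,1]]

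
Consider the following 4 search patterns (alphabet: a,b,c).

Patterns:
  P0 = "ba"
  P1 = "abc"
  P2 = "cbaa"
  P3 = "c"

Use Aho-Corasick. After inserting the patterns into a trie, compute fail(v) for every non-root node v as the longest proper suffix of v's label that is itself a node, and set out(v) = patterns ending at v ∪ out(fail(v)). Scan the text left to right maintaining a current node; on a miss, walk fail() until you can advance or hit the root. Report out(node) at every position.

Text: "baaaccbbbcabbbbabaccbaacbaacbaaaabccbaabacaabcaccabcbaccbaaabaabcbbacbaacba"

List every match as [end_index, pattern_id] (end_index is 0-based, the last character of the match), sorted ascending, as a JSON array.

Construct AC machine:
Trie (insert patterns):
  0='ε' goto a→3 b→1 c→6
  1='b' goto a→2
  2='ba' goto ·  ←P0
  3='a' goto b→4
  4='ab' goto c→5
  5='abc' goto ·  ←P1
  6='c' goto b→7  ←P3
  7='cb' goto a→8
  8='cba' goto a→9
  9='cbaa' goto ·  ←P2

BFS fail/out derivation:
  fail(1) 'b': from fail(0)=0 chase 'b': 0 ⇒ 0;  out=∅∪out(0)=∅
  fail(3) 'a': from fail(0)=0 chase 'a': 0 ⇒ 0;  out=∅∪out(0)=∅
  fail(6) 'c': from fail(0)=0 chase 'c': 0 ⇒ 0;  out={3}∪out(0)={3}
  fail(2) 'ba': from fail(1)=0 chase 'a': 0 ⇒ 3;  out={0}∪out(3)={0}
  fail(4) 'ab': from fail(3)=0 chase 'b': 0 ⇒ 1;  out=∅∪out(1)=∅
  fail(7) 'cb': from fail(6)=0 chase 'b': 0 ⇒ 1;  out=∅∪out(1)=∅
  fail(5) 'abc': from fail(4)=1 chase 'c': 1→0 ⇒ 6;  out={1}∪out(6)={1,3}
  fail(8) 'cba': from fail(7)=1 chase 'a': 1 ⇒ 2;  out=∅∪out(2)={0}
  fail(9) 'cbaa': from fail(8)=2 chase 'a': 2→3→0 ⇒ 3;  out={2}∪out(3)={2}

Scan:
i=0 'b': node 0→1
i=1 'a': node 1→2  → match P0@[0:1]
i=2 'a': node 2→3 (fail-walked)
i=3 'a': node 3→3 (fail-walked)
i=4 'c': node 3→6 (fail-walked)  → match P3@[4:4]
i=5 'c': node 6→6 (fail-walked)  → match P3@[5:5]
i=6 'b': node 6→7
i=7 'b': node 7→1 (fail-walked)
i=8 'b': node 1→1 (fail-walked)
i=9 'c': node 1→6 (fail-walked)  → match P3@[9:9]
i=10 'a': node 6→3 (fail-walked)
i=11 'b': node 3→4
i=12 'b': node 4→1 (fail-walked)
i=13 'b': node 1→1 (fail-walked)
i=14 'b': node 1→1 (fail-walked)
i=15 'a': node 1→2  → match P0@[14:15]
i=16 'b': node 2→4 (fail-walked)
i=17 'a': node 4→2 (fail-walked)  → match P0@[16:17]
i=18 'c': node 2→6 (fail-walked)  → match P3@[18:18]
i=19 'c': node 6→6 (fail-walked)  → match P3@[19:19]
i=20 'b': node 6→7
i=21 'a': node 7→8  → match P0@[20:21]
i=22 'a': node 8→9  → match P2@[19:22]
i=23 'c': node 9→6 (fail-walked)  → match P3@[23:23]
i=24 'b': node 6→7
i=25 'a': node 7→8  → match P0@[24:25]
i=26 'a': node 8→9  → match P2@[23:26]
i=27 'c': node 9→6 (fail-walked)  → match P3@[27:27]
i=28 'b': node 6→7
i=29 'a': node 7→8  → match P0@[28:29]
i=30 'a': node 8→9  → match P2@[27:30]
i=31 'a': node 9→3 (fail-walked)
i=32 'a': node 3→3 (fail-walked)
i=33 'b': node 3→4
i=34 'c': node 4→5  → match P1@[32:34],P3@[34:34]
i=35 'c': node 5→6 (fail-walked)  → match P3@[35:35]
i=36 'b': node 6→7
i=37 'a': node 7→8  → match P0@[36:37]
i=38 'a': node 8→9  → match P2@[35:38]
i=39 'b': node 9→4 (fail-walked)
i=40 'a': node 4→2 (fail-walked)  → match P0@[39:40]
i=41 'c': node 2→6 (fail-walked)  → match P3@[41:41]
i=42 'a': node 6→3 (fail-walked)
i=43 'a': node 3→3 (fail-walked)
i=44 'b': node 3→4
i=45 'c': node 4→5  → match P1@[43:45],P3@[45:45]
i=46 'a': node 5→3 (fail-walked)
i=47 'c': node 3→6 (fail-walked)  → match P3@[47:47]
i=48 'c': node 6→6 (fail-walked)  → match P3@[48:48]
i=49 'a': node 6→3 (fail-walked)
i=50 'b': node 3→4
i=51 'c': node 4→5  → match P1@[49:51],P3@[51:51]
i=52 'b': node 5→7 (fail-walked)
i=53 'a': node 7→8  → match P0@[52:53]
i=54 'c': node 8→6 (fail-walked)  → match P3@[54:54]
i=55 'c': node 6→6 (fail-walked)  → match P3@[55:55]
i=56 'b': node 6→7
i=57 'a': node 7→8  → match P0@[56:57]
i=58 'a': node 8→9  → match P2@[55:58]
i=59 'a': node 9→3 (fail-walked)
i=60 'b': node 3→4
i=61 'a': node 4→2 (fail-walked)  → match P0@[60:61]
i=62 'a': node 2→3 (fail-walked)
i=63 'b': node 3→4
i=64 'c': node 4→5  → match P1@[62:64],P3@[64:64]
i=65 'b': node 5→7 (fail-walked)
i=66 'b': node 7→1 (fail-walked)
i=67 'a': node 1→2  → match P0@[66:67]
i=68 'c': node 2→6 (fail-walked)  → match P3@[68:68]
i=69 'b': node 6→7
i=70 'a': node 7→8  → match P0@[69:70]
i=71 'a': node 8→9  → match P2@[68:71]
i=72 'c': node 9→6 (fail-walked)  → match P3@[72:72]
i=73 'b': node 6→7
i=74 'a': node 7→8  → match P0@[73:74]

Matches: [[1,0],[4,3],[5,3],[9,3],[15,0],[17,0],[18,3],[19,3],[21,0],[22,2],[23,3],[25,0],[26,2],[27,3],[29,0],[30,2],[34,1],[34,3],[35,3],[37,0],[38,2],[40,0],[41,3],[45,1],[45,3],[47,3],[48,3],[51,1],[51,3],[53,0],[54,3],[55,3],[57,0],[58,2],[61,0],[64,1],[64,3],[67,0],[68,3],[70,0],[71,2],[72,3],[74,0]]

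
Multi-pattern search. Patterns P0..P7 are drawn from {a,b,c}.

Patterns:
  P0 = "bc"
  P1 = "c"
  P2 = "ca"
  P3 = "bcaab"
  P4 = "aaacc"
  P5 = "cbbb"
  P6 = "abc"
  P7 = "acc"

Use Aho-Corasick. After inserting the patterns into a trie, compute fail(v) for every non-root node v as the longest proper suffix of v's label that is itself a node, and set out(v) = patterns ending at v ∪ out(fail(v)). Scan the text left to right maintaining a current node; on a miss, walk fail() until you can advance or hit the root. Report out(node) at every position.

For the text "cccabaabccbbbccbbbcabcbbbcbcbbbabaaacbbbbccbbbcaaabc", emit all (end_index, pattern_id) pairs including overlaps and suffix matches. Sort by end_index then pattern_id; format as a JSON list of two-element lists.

Construct AC machine:
Trie (insert patterns):
  n0 'ε': a→8 b→1 c→3
  n1 'b': c→2
  n2 'bc': a→5  [P0 ends]
  n3 'c': a→4 b→13  [P1 ends]
  n4 'ca': ·  [P2 ends]
  n5 'bca': a→6
  n6 'bcaa': b→7
  n7 'bcaab': ·  [P3 ends]
  n8 'a': a→9 b→16 c→18
  n9 'aa': a→10
  n10 'aaa': c→11
  n11 'aaac': c→12
  n12 'aaacc': ·  [P4 ends]
  n13 'cb': b→14
  n14 'cbb': b→15
  n15 'cbbb': ·  [P5 ends]
  n16 'ab': c→17
  n17 'abc': ·  [P6 ends]
  n18 'ac': c→19
  n19 'acc': ·  [P7 ends]

Failure links (BFS by depth):
  fail(1) 'b': from fail(0)=0 chase 'b': 0 ⇒ 0;  out=∅∪out(0)=∅
  fail(3) 'c': from fail(0)=0 chase 'c': 0 ⇒ 0;  out={1}∪out(0)={1}
  fail(8) 'a': from fail(0)=0 chase 'a': 0 ⇒ 0;  out=∅∪out(0)=∅
  fail(2) 'bc': from fail(1)=0 chase 'c': 0 ⇒ 3;  out={0}∪out(3)={0,1}
  fail(4) 'ca': from fail(3)=0 chase 'a': 0 ⇒ 8;  out={2}∪out(8)={2}
  fail(9) 'aa': from fail(8)=0 chase 'a': 0 ⇒ 8;  out=∅∪out(8)=∅
  fail(13) 'cb': from fail(3)=0 chase 'b': 0 ⇒ 1;  out=∅∪out(1)=∅
  fail(16) 'ab': from fail(8)=0 chase 'b': 0 ⇒ 1;  out=∅∪out(1)=∅
  fail(18) 'ac': from fail(8)=0 chase 'c': 0 ⇒ 3;  out=∅∪out(3)={1}
  fail(5) 'bca': from fail(2)=3 chase 'a': 3 ⇒ 4;  out=∅∪out(4)={2}
  fail(10) 'aaa': from fail(9)=8 chase 'a': 8 ⇒ 9;  out=∅∪out(9)=∅
  fail(14) 'cbb': from fail(13)=1 chase 'b': 1→0 ⇒ 1;  out=∅∪out(1)=∅
  fail(17) 'abc': from fail(16)=1 chase 'c': 1 ⇒ 2;  out={6}∪out(2)={0,1,6}
  fail(19) 'acc': from fail(18)=3 chase 'c': 3→0 ⇒ 3;  out={7}∪out(3)={1,7}
  fail(6) 'bcaa': from fail(5)=4 chase 'a': 4→8 ⇒ 9;  out=∅∪out(9)=∅
  fail(11) 'aaac': from fail(10)=9 chase 'c': 9→8 ⇒ 18;  out=∅∪out(18)={1}
  fail(15) 'cbbb': from fail(14)=1 chase 'b': 1→0 ⇒ 1;  out={5}∪out(1)={5}
  fail(7) 'bcaab': from fail(6)=9 chase 'b': 9→8 ⇒ 16;  out={3}∪out(16)={3}
  fail(12) 'aaacc': from fail(11)=18 chase 'c': 18 ⇒ 19;  out={4}∪out(19)={1,4,7}

Run:
pos 0 'c': at 3  ** P1@[0:0]
pos 1 'c': at 3 (fail-walked)  ** P1@[1:1]
pos 2 'c': at 3 (fail-walked)  ** P1@[2:2]
pos 3 'a': at 4  ** P2@[2:3]
pos 4 'b': at 16 (fail-walked)
pos 5 'a': at 8 (fail-walked)
pos 6 'a': at 9
pos 7 'b': at 16 (fail-walked)
pos 8 'c': at 17  ** P0@[7:8],P1@[8:8],P6@[6:8]
pos 9 'c': at 3 (fail-walked)  ** P1@[9:9]
pos 10 'b': at 13
pos 11 'b': at 14
pos 12 'b': at 15  ** P5@[9:12]
pos 13 'c': at 2 (fail-walked)  ** P0@[12:13],P1@[13:13]
pos 14 'c': at 3 (fail-walked)  ** P1@[14:14]
pos 15 'b': at 13
pos 16 'b': at 14
pos 17 'b': at 15  ** P5@[14:17]
pos 18 'c': at 2 (fail-walked)  ** P0@[17:18],P1@[18:18]
pos 19 'a': at 5  ** P2@[18:19]
pos 20 'b': at 16 (fail-walked)
pos 21 'c': at 17  ** P0@[20:21],P1@[21:21],P6@[19:21]
pos 22 'b': at 13 (fail-walked)
pos 23 'b': at 14
pos 24 'b': at 15  ** P5@[21:24]
pos 25 'c': at 2 (fail-walked)  ** P0@[24:25],P1@[25:25]
pos 26 'b': at 13 (fail-walked)
pos 27 'c': at 2 (fail-walked)  ** P0@[26:27],P1@[27:27]
pos 28 'b': at 13 (fail-walked)
pos 29 'b': at 14
pos 30 'b': at 15  ** P5@[27:30]
pos 31 'a': at 8 (fail-walked)
pos 32 'b': at 16
pos 33 'a': at 8 (fail-walked)
pos 34 'a': at 9
pos 35 'a': at 10
pos 36 'c': at 11  ** P1@[36:36]
pos 37 'b': at 13 (fail-walked)
pos 38 'b': at 14
pos 39 'b': at 15  ** P5@[36:39]
pos 40 'b': at 1 (fail-walked)
pos 41 'c': at 2  ** P0@[40:41],P1@[41:41]
pos 42 'c': at 3 (fail-walked)  ** P1@[42:42]
pos 43 'b': at 13
pos 44 'b': at 14
pos 45 'b': at 15  ** P5@[42:45]
pos 46 'c': at 2 (fail-walked)  ** P0@[45:46],P1@[46:46]
pos 47 'a': at 5  ** P2@[46:47]
pos 48 'a': at 6
pos 49 'a': at 10 (fail-walked)
pos 50 'b': at 16 (fail-walked)
pos 51 'c': at 17  ** P0@[50:51],P1@[51:51],P6@[49:51]

Matches: [[0,1],[1,1],[2,1],[3,2],[8,0],[8,1],[8,6],[9,1],[12,5],[13,0],[13,1],[14,1],[17,5],[18,0],[18,1],[19,2],[21,0],[21,1],[21,6],[24,5],[25,0],[25,1],[27,0],[27,1],[30,5],[36,1],[39,5],[41,0],[41,1],[42,1],[45,5],[46,0],[46,1],[47,2],[51,0],[51,1],[51,6]]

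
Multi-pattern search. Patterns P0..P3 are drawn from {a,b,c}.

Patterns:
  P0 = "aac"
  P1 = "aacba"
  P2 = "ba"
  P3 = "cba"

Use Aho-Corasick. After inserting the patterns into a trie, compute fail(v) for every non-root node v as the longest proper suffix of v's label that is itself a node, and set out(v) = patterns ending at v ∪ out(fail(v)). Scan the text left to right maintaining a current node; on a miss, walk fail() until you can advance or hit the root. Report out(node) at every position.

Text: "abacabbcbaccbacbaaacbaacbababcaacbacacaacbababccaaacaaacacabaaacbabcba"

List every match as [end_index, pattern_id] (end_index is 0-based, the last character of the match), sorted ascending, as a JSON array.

Construct AC machine:
Trie (insert patterns):
  n0 'ε': a→1 b→6 c→8
  n1 'a': a→2
  n2 'aa': c→3
  n3 'aac': b→4  ←P0
  n4 'aacb': a→5
  n5 'aacba': ·  ←P1
  n6 'b': a→7
  n7 'ba': ·  ←P2
  n8 'c': b→9
  n9 'cb': a→10
  n10 'cba': ·  ←P3

Failure links (BFS by depth):
  fail(1) 'a': from fail(0)=0 chase 'a': 0 ⇒ 0;  out=∅∪out(0)=∅
  fail(6) 'b': from fail(0)=0 chase 'b': 0 ⇒ 0;  out=∅∪out(0)=∅
  fail(8) 'c': from fail(0)=0 chase 'c': 0 ⇒ 0;  out=∅∪out(0)=∅
  fail(2) 'aa': from fail(1)=0 chase 'a': 0 ⇒ 1;  out=∅∪out(1)=∅
  fail(7) 'ba': from fail(6)=0 chase 'a': 0 ⇒ 1;  out={2}∪out(1)={2}
  fail(9) 'cb': from fail(8)=0 chase 'b': 0 ⇒ 6;  out=∅∪out(6)=∅
  fail(3) 'aac': from fail(2)=1 chase 'c': 1→0 ⇒ 8;  out={0}∪out(8)={0}
  fail(10) 'cba': from fail(9)=6 chase 'a': 6 ⇒ 7;  out={3}∪out(7)={2,3}
  fail(4) 'aacb': from fail(3)=8 chase 'b': 8 ⇒ 9;  out=∅∪out(9)=∅
  fail(5) 'aacba': from fail(4)=9 chase 'a': 9 ⇒ 10;  out={1}∪out(10)={1,2,3}

Run:
[0] read 'a'  n0⇒n1
[1] read 'b'  n1⇒n6 ·f
[2] read 'a'  n6⇒n7  emit P2@[1:2]
[3] read 'c'  n7⇒n8 ·f
[4] read 'a'  n8⇒n1 ·f
[5] read 'b'  n1⇒n6 ·f
[6] read 'b'  n6⇒n6 ·f
[7] read 'c'  n6⇒n8 ·f
[8] read 'b'  n8⇒n9
[9] read 'a'  n9⇒n10  emit P2@[8:9],P3@[7:9]
[10] read 'c'  n10⇒n8 ·f
[11] read 'c'  n8⇒n8 ·f
[12] read 'b'  n8⇒n9
[13] read 'a'  n9⇒n10  emit P2@[12:13],P3@[11:13]
[14] read 'c'  n10⇒n8 ·f
[15] read 'b'  n8⇒n9
[16] read 'a'  n9⇒n10  emit P2@[15:16],P3@[14:16]
[17] read 'a'  n10⇒n2 ·f
[18] read 'a'  n2⇒n2 ·f
[19] read 'c'  n2⇒n3  emit P0@[17:19]
[20] read 'b'  n3⇒n4
[21] read 'a'  n4⇒n5  emit P1@[17:21],P2@[20:21],P3@[19:21]
[22] read 'a'  n5⇒n2 ·f
[23] read 'c'  n2⇒n3  emit P0@[21:23]
[24] read 'b'  n3⇒n4
[25] read 'a'  n4⇒n5  emit P1@[21:25],P2@[24:25],P3@[23:25]
[26] read 'b'  n5⇒n6 ·f
[27] read 'a'  n6⇒n7  emit P2@[26:27]
[28] read 'b'  n7⇒n6 ·f
[29] read 'c'  n6⇒n8 ·f
[30] read 'a'  n8⇒n1 ·f
[31] read 'a'  n1⇒n2
[32] read 'c'  n2⇒n3  emit P0@[30:32]
[33] read 'b'  n3⇒n4
[34] read 'a'  n4⇒n5  emit P1@[30:34],P2@[33:34],P3@[32:34]
[35] read 'c'  n5⇒n8 ·f
[36] read 'a'  n8⇒n1 ·f
[37] read 'c'  n1⇒n8 ·f
[38] read 'a'  n8⇒n1 ·f
[39] read 'a'  n1⇒n2
[40] read 'c'  n2⇒n3  emit P0@[38:40]
[41] read 'b'  n3⇒n4
[42] read 'a'  n4⇒n5  emit P1@[38:42],P2@[41:42],P3@[40:42]
[43] read 'b'  n5⇒n6 ·f
[44] read 'a'  n6⇒n7  emit P2@[43:44]
[45] read 'b'  n7⇒n6 ·f
[46] read 'c'  n6⇒n8 ·f
[47] read 'c'  n8⇒n8 ·f
[48] read 'a'  n8⇒n1 ·f
[49] read 'a'  n1⇒n2
[50] read 'a'  n2⇒n2 ·f
[51] read 'c'  n2⇒n3  emit P0@[49:51]
[52] read 'a'  n3⇒n1 ·f
[53] read 'a'  n1⇒n2
[54] read 'a'  n2⇒n2 ·f
[55] read 'c'  n2⇒n3  emit P0@[53:55]
[56] read 'a'  n3⇒n1 ·f
[57] read 'c'  n1⇒n8 ·f
[58] read 'a'  n8⇒n1 ·f
[59] read 'b'  n1⇒n6 ·f
[60] read 'a'  n6⇒n7  emit P2@[59:60]
[61] read 'a'  n7⇒n2 ·f
[62] read 'a'  n2⇒n2 ·f
[63] read 'c'  n2⇒n3  emit P0@[61:63]
[64] read 'b'  n3⇒n4
[65] read 'a'  n4⇒n5  emit P1@[61:65],P2@[64:65],P3@[63:65]
[66] read 'b'  n5⇒n6 ·f
[67] read 'c'  n6⇒n8 ·f
[68] read 'b'  n8⇒n9
[69] read 'a'  n9⇒n10  emit P2@[68:69],P3@[67:69]

Result: [[2,2],[9,2],[9,3],[13,2],[13,3],[16,2],[16,3],[19,0],[21,1],[21,2],[21,3],[23,0],[25,1],[25,2],[25,3],[27,2],[32,0],[34,1],[34,2],[34,3],[40,0],[42,1],[42,2],[42,3],[44,2],[51,0],[55,0],[60,2],[63,0],[65,1],[65,2],[65,3],[69,2],[69,3]]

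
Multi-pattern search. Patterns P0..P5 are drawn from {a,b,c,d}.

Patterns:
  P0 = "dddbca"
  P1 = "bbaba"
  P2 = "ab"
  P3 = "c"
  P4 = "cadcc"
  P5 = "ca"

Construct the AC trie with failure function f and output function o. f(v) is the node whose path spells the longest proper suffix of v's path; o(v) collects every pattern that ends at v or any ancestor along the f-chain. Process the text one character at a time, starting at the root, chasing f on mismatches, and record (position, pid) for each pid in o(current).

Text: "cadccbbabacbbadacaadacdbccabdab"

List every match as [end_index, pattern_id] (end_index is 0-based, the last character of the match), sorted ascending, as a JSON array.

Build:
Trie nodes:
  n0 'ε': a→12 b→7 c→14 d→1
  n1 'd': d→2
  n2 'dd': d→3
  n3 'ddd': b→4
  n4 'dddb': c→5
  n5 'dddbc': a→6
  n6 'dddbca': ·  [P0 ends]
  n7 'b': b→8
  n8 'bb': a→9
  n9 'bba': b→10
  n10 'bbab': a→11
  n11 'bbaba': ·  [P1 ends]
  n12 'a': b→13
  n13 'ab': ·  [P2 ends]
  n14 'c': a→15  [P3 ends]
  n15 'ca': d→16  [P5 ends]
  n16 'cad': c→17
  n17 'cadc': c→18
  n18 'cadcc': ·  [P4 ends]

BFS fail/out derivation:
  n1('d'): parent n0 fail=0; on 'd' 0 → fail=0;  out ∅∪∅=∅
  n7('b'): parent n0 fail=0; on 'b' 0 → fail=0;  out ∅∪∅=∅
  n12('a'): parent n0 fail=0; on 'a' 0 → fail=0;  out ∅∪∅=∅
  n14('c'): parent n0 fail=0; on 'c' 0 → fail=0;  out {3}∪∅={3}
  n2('dd'): parent n1 fail=0; on 'd' 0 → fail=1;  out ∅∪∅=∅
  n8('bb'): parent n7 fail=0; on 'b' 0 → fail=7;  out ∅∪∅=∅
  n13('ab'): parent n12 fail=0; on 'b' 0 → fail=7;  out {2}∪∅={2}
  n15('ca'): parent n14 fail=0; on 'a' 0 → fail=12;  out {5}∪∅={5}
  n3('ddd'): parent n2 fail=1; on 'd' 1 → fail=2;  out ∅∪∅=∅
  n9('bba'): parent n8 fail=7; on 'a' 7→0 → fail=12;  out ∅∪∅=∅
  n16('cad'): parent n15 fail=12; on 'd' 12→0 → fail=1;  out ∅∪∅=∅
  n4('dddb'): parent n3 fail=2; on 'b' 2→1→0 → fail=7;  out ∅∪∅=∅
  n10('bbab'): parent n9 fail=12; on 'b' 12 → fail=13;  out ∅∪{2}={2}
  n17('cadc'): parent n16 fail=1; on 'c' 1→0 → fail=14;  out ∅∪{3}={3}
  n5('dddbc'): parent n4 fail=7; on 'c' 7→0 → fail=14;  out ∅∪{3}={3}
  n11('bbaba'): parent n10 fail=13; on 'a' 13→7→0 → fail=12;  out {1}∪∅={1}
  n18('cadcc'): parent n17 fail=14; on 'c' 14→0 → fail=14;  out {4}∪{3}={3,4}
  n6('dddbca'): parent n5 fail=14; on 'a' 14 → fail=15;  out {0}∪{5}={0,5}

Text stream:
pos 0 'c': at 14  emit P3@[0:0]
pos 1 'a': at 15  emit P5@[0:1]
pos 2 'd': at 16
pos 3 'c': at 17  emit P3@[3:3]
pos 4 'c': at 18  emit P3@[4:4],P4@[0:4]
pos 5 'b': at 7 (via fail)
pos 6 'b': at 8
pos 7 'a': at 9
pos 8 'b': at 10  emit P2@[7:8]
pos 9 'a': at 11  emit P1@[5:9]
pos 10 'c': at 14 (via fail)  emit P3@[10:10]
pos 11 'b': at 7 (via fail)
pos 12 'b': at 8
pos 13 'a': at 9
pos 14 'd': at 1 (via fail)
pos 15 'a': at 12 (via fail)
pos 16 'c': at 14 (via fail)  emit P3@[16:16]
pos 17 'a': at 15  emit P5@[16:17]
pos 18 'a': at 12 (via fail)
pos 19 'd': at 1 (via fail)
pos 20 'a': at 12 (via fail)
pos 21 'c': at 14 (via fail)  emit P3@[21:21]
pos 22 'd': at 1 (via fail)
pos 23 'b': at 7 (via fail)
pos 24 'c': at 14 (via fail)  emit P3@[24:24]
pos 25 'c': at 14 (via fail)  emit P3@[25:25]
pos 26 'a': at 15  emit P5@[25:26]
pos 27 'b': at 13 (via fail)  emit P2@[26:27]
pos 28 'd': at 1 (via fail)
pos 29 'a': at 12 (via fail)
pos 30 'b': at 13  emit P2@[29:30]

Matches: [[0,3],[1,5],[3,3],[4,3],[4,4],[8,2],[9,1],[10,3],[16,3],[17,5],[21,3],[24,3],[25,3],[26,5],[27,2],[30,2]]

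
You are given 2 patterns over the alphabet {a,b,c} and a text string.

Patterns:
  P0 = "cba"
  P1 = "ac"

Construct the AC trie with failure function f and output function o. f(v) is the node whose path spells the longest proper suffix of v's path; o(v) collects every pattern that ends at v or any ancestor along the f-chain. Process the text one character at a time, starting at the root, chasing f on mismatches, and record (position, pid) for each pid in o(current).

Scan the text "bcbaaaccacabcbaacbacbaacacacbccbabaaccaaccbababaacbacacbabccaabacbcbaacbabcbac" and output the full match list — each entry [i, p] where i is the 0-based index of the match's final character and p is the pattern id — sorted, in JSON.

Build:
Trie nodes:
  0='ε' goto a→4 c→1
  1='c' goto b→2
  2='cb' goto a→3
  3='cba' goto ·  ←P0
  4='a' goto c→5
  5='ac' goto ·  ←P1

Failure links (BFS by depth):
  n1('c'): parent n0 fail=0; on 'c' 0 → fail=0;  out ∅∪∅=∅
  n4('a'): parent n0 fail=0; on 'a' 0 → fail=0;  out ∅∪∅=∅
  n2('cb'): parent n1 fail=0; on 'b' 0 → fail=0;  out ∅∪∅=∅
  n5('ac'): parent n4 fail=0; on 'c' 0 → fail=1;  out {1}∪∅={1}
  n3('cba'): parent n2 fail=0; on 'a' 0 → fail=4;  out {0}∪∅={0}

Scan:
pos 0 'b': at 0
pos 1 'c': at 1
pos 2 'b': at 2
pos 3 'a': at 3  ** P0@[1:3]
pos 4 'a': at 4 (fail-walked)
pos 5 'a': at 4 (fail-walked)
pos 6 'c': at 5  ** P1@[5:6]
pos 7 'c': at 1 (fail-walked)
pos 8 'a': at 4 (fail-walked)
pos 9 'c': at 5  ** P1@[8:9]
pos 10 'a': at 4 (fail-walked)
pos 11 'b': at 0 (fail-walked)
pos 12 'c': at 1
pos 13 'b': at 2
pos 14 'a': at 3  ** P0@[12:14]
pos 15 'a': at 4 (fail-walked)
pos 16 'c': at 5  ** P1@[15:16]
pos 17 'b': at 2 (fail-walked)
pos 18 'a': at 3  ** P0@[16:18]
pos 19 'c': at 5 (fail-walked)  ** P1@[18:19]
pos 20 'b': at 2 (fail-walked)
pos 21 'a': at 3  ** P0@[19:21]
pos 22 'a': at 4 (fail-walked)
pos 23 'c': at 5  ** P1@[22:23]
pos 24 'a': at 4 (fail-walked)
pos 25 'c': at 5  ** P1@[24:25]
pos 26 'a': at 4 (fail-walked)
pos 27 'c': at 5  ** P1@[26:27]
pos 28 'b': at 2 (fail-walked)
pos 29 'c': at 1 (fail-walked)
pos 30 'c': at 1 (fail-walked)
pos 31 'b': at 2
pos 32 'a': at 3  ** P0@[30:32]
pos 33 'b': at 0 (fail-walked)
pos 34 'a': at 4
pos 35 'a': at 4 (fail-walked)
pos 36 'c': at 5  ** P1@[35:36]
pos 37 'c': at 1 (fail-walked)
pos 38 'a': at 4 (fail-walked)
pos 39 'a': at 4 (fail-walked)
pos 40 'c': at 5  ** P1@[39:40]
pos 41 'c': at 1 (fail-walked)
pos 42 'b': at 2
pos 43 'a': at 3  ** P0@[41:43]
pos 44 'b': at 0 (fail-walked)
pos 45 'a': at 4
pos 46 'b': at 0 (fail-walked)
pos 47 'a': at 4
pos 48 'a': at 4 (fail-walked)
pos 49 'c': at 5  ** P1@[48:49]
pos 50 'b': at 2 (fail-walked)
pos 51 'a': at 3  ** P0@[49:51]
pos 52 'c': at 5 (fail-walked)  ** P1@[51:52]
pos 53 'a': at 4 (fail-walked)
pos 54 'c': at 5  ** P1@[53:54]
pos 55 'b': at 2 (fail-walked)
pos 56 'a': at 3  ** P0@[54:56]
pos 57 'b': at 0 (fail-walked)
pos 58 'c': at 1
pos 59 'c': at 1 (fail-walked)
pos 60 'a': at 4 (fail-walked)
pos 61 'a': at 4 (fail-walked)
pos 62 'b': at 0 (fail-walked)
pos 63 'a': at 4
pos 64 'c': at 5  ** P1@[63:64]
pos 65 'b': at 2 (fail-walked)
pos 66 'c': at 1 (fail-walked)
pos 67 'b': at 2
pos 68 'a': at 3  ** P0@[66:68]
pos 69 'a': at 4 (fail-walked)
pos 70 'c': at 5  ** P1@[69:70]
pos 71 'b': at 2 (fail-walked)
pos 72 'a': at 3  ** P0@[70:72]
pos 73 'b': at 0 (fail-walked)
pos 74 'c': at 1
pos 75 'b': at 2
pos 76 'a': at 3  ** P0@[74:76]
pos 77 'c': at 5 (fail-walked)  ** P1@[76:77]

Matches: [[3,0],[6,1],[9,1],[14,0],[16,1],[18,0],[19,1],[21,0],[23,1],[25,1],[27,1],[32,0],[36,1],[40,1],[43,0],[49,1],[51,0],[52,1],[54,1],[56,0],[64,1],[68,0],[70,1],[72,0],[76,0],[77,1]]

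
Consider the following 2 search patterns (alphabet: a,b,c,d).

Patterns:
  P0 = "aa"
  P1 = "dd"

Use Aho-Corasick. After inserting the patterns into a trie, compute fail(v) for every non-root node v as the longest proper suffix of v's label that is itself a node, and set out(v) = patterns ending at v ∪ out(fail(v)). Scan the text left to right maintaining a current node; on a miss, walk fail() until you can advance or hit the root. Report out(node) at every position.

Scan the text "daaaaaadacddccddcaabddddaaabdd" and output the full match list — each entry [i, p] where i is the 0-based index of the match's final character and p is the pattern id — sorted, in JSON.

Construct AC machine:
Trie nodes:
  n0 'ε': a→1 d→3
  n1 'a': a→2
  n2 'aa': ·  [P0 ends]
  n3 'd': d→4
  n4 'dd': ·  [P1 ends]

Failure links (BFS by depth):
  fail(1) 'a': from fail(0)=0 chase 'a': 0 ⇒ 0;  out=∅∪out(0)=∅
  fail(3) 'd': from fail(0)=0 chase 'd': 0 ⇒ 0;  out=∅∪out(0)=∅
  fail(2) 'aa': from fail(1)=0 chase 'a': 0 ⇒ 1;  out={0}∪out(1)={0}
  fail(4) 'dd': from fail(3)=0 chase 'd': 0 ⇒ 3;  out={1}∪out(3)={1}

Scan:
[0] read 'd'  n0⇒n3
[1] read 'a'  n3⇒n1 (fail-walked)
[2] read 'a'  n1⇒n2  ** P0@[1:2]
[3] read 'a'  n2⇒n2 (fail-walked)  ** P0@[2:3]
[4] read 'a'  n2⇒n2 (fail-walked)  ** P0@[3:4]
[5] read 'a'  n2⇒n2 (fail-walked)  ** P0@[4:5]
[6] read 'a'  n2⇒n2 (fail-walked)  ** P0@[5:6]
[7] read 'd'  n2⇒n3 (fail-walked)
[8] read 'a'  n3⇒n1 (fail-walked)
[9] read 'c'  n1⇒n0 (fail-walked)
[10] read 'd'  n0⇒n3
[11] read 'd'  n3⇒n4  ** P1@[10:11]
[12] read 'c'  n4⇒n0 (fail-walked)
[13] read 'c'  n0⇒n0
[14] read 'd'  n0⇒n3
[15] read 'd'  n3⇒n4  ** P1@[14:15]
[16] read 'c'  n4⇒n0 (fail-walked)
[17] read 'a'  n0⇒n1
[18] read 'a'  n1⇒n2  ** P0@[17:18]
[19] read 'b'  n2⇒n0 (fail-walked)
[20] read 'd'  n0⇒n3
[21] read 'd'  n3⇒n4  ** P1@[20:21]
[22] read 'd'  n4⇒n4 (fail-walked)  ** P1@[21:22]
[23] read 'd'  n4⇒n4 (fail-walked)  ** P1@[22:23]
[24] read 'a'  n4⇒n1 (fail-walked)
[25] read 'a'  n1⇒n2  ** P0@[24:25]
[26] read 'a'  n2⇒n2 (fail-walked)  ** P0@[25:26]
[27] read 'b'  n2⇒n0 (fail-walked)
[28] read 'd'  n0⇒n3
[29] read 'd'  n3⇒n4  ** P1@[28:29]

Result: [[2,0],[3,0],[4,0],[5,0],[6,0],[11,1],[15,1],[18,0],[21,1],[22,1],[23,1],[25,0],[26,0],[29,1]]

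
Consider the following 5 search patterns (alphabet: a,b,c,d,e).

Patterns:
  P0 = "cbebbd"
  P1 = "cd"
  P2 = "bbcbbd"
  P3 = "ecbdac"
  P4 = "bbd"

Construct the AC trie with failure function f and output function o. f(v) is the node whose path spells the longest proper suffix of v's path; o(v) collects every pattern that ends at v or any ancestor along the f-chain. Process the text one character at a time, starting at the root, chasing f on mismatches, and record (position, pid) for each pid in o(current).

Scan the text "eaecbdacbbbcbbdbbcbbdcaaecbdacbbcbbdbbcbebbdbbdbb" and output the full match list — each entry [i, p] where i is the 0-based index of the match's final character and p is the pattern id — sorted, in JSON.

Construct AC machine:
Trie (insert patterns):
  n0 'ε': b→8 c→1 e→14
  n1 'c': b→2 d→7
  n2 'cb': e→3
  n3 'cbe': b→4
  n4 'cbeb': b→5
  n5 'cbebb': d→6
  n6 'cbebbd': ·  [P0 ends]
  n7 'cd': ·  [P1 ends]
  n8 'b': b→9
  n9 'bb': c→10 d→20
  n10 'bbc': b→11
  n11 'bbcb': b→12
  n12 'bbcbb': d→13
  n13 'bbcbbd': ·  [P2 ends]
  n14 'e': c→15
  n15 'ec': b→16
  n16 'ecb': d→17
  n17 'ecbd': a→18
  n18 'ecbda': c→19
  n19 'ecbdac': ·  [P3 ends]
  n20 'bbd': ·  [P4 ends]

BFS fail/out derivation:
  fail(1) 'c': from fail(0)=0 chase 'c': 0 ⇒ 0;  out=∅∪out(0)=∅
  fail(8) 'b': from fail(0)=0 chase 'b': 0 ⇒ 0;  out=∅∪out(0)=∅
  fail(14) 'e': from fail(0)=0 chase 'e': 0 ⇒ 0;  out=∅∪out(0)=∅
  fail(2) 'cb': from fail(1)=0 chase 'b': 0 ⇒ 8;  out=∅∪out(8)=∅
  fail(7) 'cd': from fail(1)=0 chase 'd': 0 ⇒ 0;  out={1}∪out(0)={1}
  fail(9) 'bb': from fail(8)=0 chase 'b': 0 ⇒ 8;  out=∅∪out(8)=∅
  fail(15) 'ec': from fail(14)=0 chase 'c': 0 ⇒ 1;  out=∅∪out(1)=∅
  fail(3) 'cbe': from fail(2)=8 chase 'e': 8→0 ⇒ 14;  out=∅∪out(14)=∅
  fail(10) 'bbc': from fail(9)=8 chase 'c': 8→0 ⇒ 1;  out=∅∪out(1)=∅
  fail(16) 'ecb': from fail(15)=1 chase 'b': 1 ⇒ 2;  out=∅∪out(2)=∅
  fail(20) 'bbd': from fail(9)=8 chase 'd': 8→0 ⇒ 0;  out={4}∪out(0)={4}
  fail(4) 'cbeb': from fail(3)=14 chase 'b': 14→0 ⇒ 8;  out=∅∪out(8)=∅
  fail(11) 'bbcb': from fail(10)=1 chase 'b': 1 ⇒ 2;  out=∅∪out(2)=∅
  fail(17) 'ecbd': from fail(16)=2 chase 'd': 2→8→0 ⇒ 0;  out=∅∪out(0)=∅
  fail(5) 'cbebb': from fail(4)=8 chase 'b': 8 ⇒ 9;  out=∅∪out(9)=∅
  fail(12) 'bbcbb': from fail(11)=2 chase 'b': 2→8 ⇒ 9;  out=∅∪out(9)=∅
  fail(18) 'ecbda': from fail(17)=0 chase 'a': 0 ⇒ 0;  out=∅∪out(0)=∅
  fail(6) 'cbebbd': from fail(5)=9 chase 'd': 9 ⇒ 20;  out={0}∪out(20)={0,4}
  fail(13) 'bbcbbd': from fail(12)=9 chase 'd': 9 ⇒ 20;  out={2}∪out(20)={2,4}
  fail(19) 'ecbdac': from fail(18)=0 chase 'c': 0 ⇒ 1;  out={3}∪out(1)={3}

Run:
pos 0 'e': at 14
pos 1 'a': at 0 (fail-walked)
pos 2 'e': at 14
pos 3 'c': at 15
pos 4 'b': at 16
pos 5 'd': at 17
pos 6 'a': at 18
pos 7 'c': at 19  → match P3@[2:7]
pos 8 'b': at 2 (fail-walked)
pos 9 'b': at 9 (fail-walked)
pos 10 'b': at 9 (fail-walked)
pos 11 'c': at 10
pos 12 'b': at 11
pos 13 'b': at 12
pos 14 'd': at 13  → match P2@[9:14],P4@[12:14]
pos 15 'b': at 8 (fail-walked)
pos 16 'b': at 9
pos 17 'c': at 10
pos 18 'b': at 11
pos 19 'b': at 12
pos 20 'd': at 13  → match P2@[15:20],P4@[18:20]
pos 21 'c': at 1 (fail-walked)
pos 22 'a': at 0 (fail-walked)
pos 23 'a': at 0
pos 24 'e': at 14
pos 25 'c': at 15
pos 26 'b': at 16
pos 27 'd': at 17
pos 28 'a': at 18
pos 29 'c': at 19  → match P3@[24:29]
pos 30 'b': at 2 (fail-walked)
pos 31 'b': at 9 (fail-walked)
pos 32 'c': at 10
pos 33 'b': at 11
pos 34 'b': at 12
pos 35 'd': at 13  → match P2@[30:35],P4@[33:35]
pos 36 'b': at 8 (fail-walked)
pos 37 'b': at 9
pos 38 'c': at 10
pos 39 'b': at 11
pos 40 'e': at 3 (fail-walked)
pos 41 'b': at 4
pos 42 'b': at 5
pos 43 'd': at 6  → match P0@[38:43],P4@[41:43]
pos 44 'b': at 8 (fail-walked)
pos 45 'b': at 9
pos 46 'd': at 20  → match P4@[44:46]
pos 47 'b': at 8 (fail-walked)
pos 48 'b': at 9

Result: [[7,3],[14,2],[14,4],[20,2],[20,4],[29,3],[35,2],[35,4],[43,0],[43,4],[46,4]]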